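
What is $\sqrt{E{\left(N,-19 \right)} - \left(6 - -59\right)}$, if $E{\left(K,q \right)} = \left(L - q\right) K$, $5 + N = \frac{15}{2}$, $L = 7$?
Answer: $0$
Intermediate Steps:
$N = \frac{5}{2}$ ($N = -5 + \frac{15}{2} = \frac{5}{2} \approx 2.5$)
$E{\left(K,q \right)} = K \left(7 - q\right)$ ($E{\left(K,q \right)} = \left(7 - q\right) K = K \left(7 - q\right)$)
$\sqrt{E{\left(N,-19 \right)} - \left(6 - -59\right)} = \sqrt{\frac{5 \left(7 - -19\right)}{2} - \left(6 - -59\right)} = \sqrt{\frac{5 \left(7 + 19\right)}{2} - \left(6 + 59\right)} = \sqrt{\frac{5}{2} \cdot 26 - 65} = \sqrt{65 - 65} = \sqrt{0} = 0$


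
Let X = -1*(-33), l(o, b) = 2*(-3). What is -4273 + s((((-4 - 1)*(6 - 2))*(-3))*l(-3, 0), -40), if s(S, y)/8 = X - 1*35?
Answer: -4289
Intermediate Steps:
l(o, b) = -6
X = 33
s(S, y) = -16 (s(S, y) = 8*(33 - 1*35) = 8*(33 - 35) = 8*(-2) = -16)
-4273 + s((((-4 - 1)*(6 - 2))*(-3))*l(-3, 0), -40) = -4273 - 16 = -4289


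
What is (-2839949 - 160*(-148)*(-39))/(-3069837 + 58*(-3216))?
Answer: 3763469/3256365 ≈ 1.1557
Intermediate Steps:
(-2839949 - 160*(-148)*(-39))/(-3069837 + 58*(-3216)) = (-2839949 + 23680*(-39))/(-3069837 - 186528) = (-2839949 - 923520)/(-3256365) = -3763469*(-1/3256365) = 3763469/3256365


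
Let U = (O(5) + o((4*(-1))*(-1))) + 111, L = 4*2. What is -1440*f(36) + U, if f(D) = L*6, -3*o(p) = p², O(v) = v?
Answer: -207028/3 ≈ -69009.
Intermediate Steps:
o(p) = -p²/3
L = 8
U = 332/3 (U = (5 - ((4*(-1))*(-1))²/3) + 111 = (5 - (-4*(-1))²/3) + 111 = (5 - ⅓*4²) + 111 = (5 - ⅓*16) + 111 = (5 - 16/3) + 111 = -⅓ + 111 = 332/3 ≈ 110.67)
f(D) = 48 (f(D) = 8*6 = 48)
-1440*f(36) + U = -1440*48 + 332/3 = -69120 + 332/3 = -207028/3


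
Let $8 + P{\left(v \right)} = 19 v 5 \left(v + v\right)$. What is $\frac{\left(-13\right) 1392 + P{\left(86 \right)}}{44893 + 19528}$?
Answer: $\frac{1387136}{64421} \approx 21.532$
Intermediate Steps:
$P{\left(v \right)} = -8 + 190 v^{2}$ ($P{\left(v \right)} = -8 + 19 v 5 \left(v + v\right) = -8 + 19 \cdot 5 v 2 v = -8 + 19 \cdot 10 v^{2} = -8 + 190 v^{2}$)
$\frac{\left(-13\right) 1392 + P{\left(86 \right)}}{44893 + 19528} = \frac{\left(-13\right) 1392 - \left(8 - 190 \cdot 86^{2}\right)}{44893 + 19528} = \frac{-18096 + \left(-8 + 190 \cdot 7396\right)}{64421} = \left(-18096 + \left(-8 + 1405240\right)\right) \frac{1}{64421} = \left(-18096 + 1405232\right) \frac{1}{64421} = 1387136 \cdot \frac{1}{64421} = \frac{1387136}{64421}$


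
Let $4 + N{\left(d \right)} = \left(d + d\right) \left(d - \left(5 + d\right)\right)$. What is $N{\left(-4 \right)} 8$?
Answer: $288$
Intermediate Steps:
$N{\left(d \right)} = -4 - 10 d$ ($N{\left(d \right)} = -4 + \left(d + d\right) \left(d - \left(5 + d\right)\right) = -4 + 2 d \left(-5\right) = -4 - 10 d$)
$N{\left(-4 \right)} 8 = \left(-4 - -40\right) 8 = \left(-4 + 40\right) 8 = 36 \cdot 8 = 288$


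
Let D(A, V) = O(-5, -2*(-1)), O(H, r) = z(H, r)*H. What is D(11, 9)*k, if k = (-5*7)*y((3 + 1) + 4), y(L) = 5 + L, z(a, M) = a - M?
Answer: -15925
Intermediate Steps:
O(H, r) = H*(H - r) (O(H, r) = (H - r)*H = H*(H - r))
D(A, V) = 35 (D(A, V) = -5*(-5 - (-2)*(-1)) = -5*(-5 - 1*2) = -5*(-5 - 2) = -5*(-7) = 35)
k = -455 (k = (-5*7)*(5 + ((3 + 1) + 4)) = -35*(5 + (4 + 4)) = -35*(5 + 8) = -35*13 = -455)
D(11, 9)*k = 35*(-455) = -15925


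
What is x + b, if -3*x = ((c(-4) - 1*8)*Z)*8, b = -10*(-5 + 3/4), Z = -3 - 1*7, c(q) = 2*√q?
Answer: -1025/6 + 320*I/3 ≈ -170.83 + 106.67*I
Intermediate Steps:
Z = -10 (Z = -3 - 7 = -10)
b = 85/2 (b = -10*(-5 + 3*(¼)) = -10*(-5 + ¾) = -10*(-17/4) = 85/2 ≈ 42.500)
x = -640/3 + 320*I/3 (x = -(2*√(-4) - 1*8)*(-10)*8/3 = -(2*(2*I) - 8)*(-10)*8/3 = -(4*I - 8)*(-10)*8/3 = -(-8 + 4*I)*(-10)*8/3 = -(80 - 40*I)*8/3 = -(640 - 320*I)/3 = -640/3 + 320*I/3 ≈ -213.33 + 106.67*I)
x + b = (-640/3 + 320*I/3) + 85/2 = -1025/6 + 320*I/3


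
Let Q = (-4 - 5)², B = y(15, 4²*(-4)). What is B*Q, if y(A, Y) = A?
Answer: 1215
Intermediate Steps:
B = 15
Q = 81 (Q = (-9)² = 81)
B*Q = 15*81 = 1215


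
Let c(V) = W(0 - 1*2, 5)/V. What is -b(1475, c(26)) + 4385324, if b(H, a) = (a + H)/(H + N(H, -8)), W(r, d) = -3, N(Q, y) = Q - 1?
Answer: 336240294029/76674 ≈ 4.3853e+6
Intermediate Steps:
N(Q, y) = -1 + Q
c(V) = -3/V
b(H, a) = (H + a)/(-1 + 2*H) (b(H, a) = (a + H)/(H + (-1 + H)) = (H + a)/(-1 + 2*H))
-b(1475, c(26)) + 4385324 = -(1475 - 3/26)/(-1 + 2*1475) + 4385324 = -(1475 - 3*1/26)/(-1 + 2950) + 4385324 = -(1475 - 3/26)/2949 + 4385324 = -38347/(2949*26) + 4385324 = -1*38347/76674 + 4385324 = -38347/76674 + 4385324 = 336240294029/76674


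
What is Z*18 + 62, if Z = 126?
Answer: 2330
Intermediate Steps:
Z*18 + 62 = 126*18 + 62 = 2268 + 62 = 2330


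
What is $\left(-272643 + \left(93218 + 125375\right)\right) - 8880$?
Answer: $-62930$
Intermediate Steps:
$\left(-272643 + \left(93218 + 125375\right)\right) - 8880 = \left(-272643 + 218593\right) - 8880 = -54050 - 8880 = -62930$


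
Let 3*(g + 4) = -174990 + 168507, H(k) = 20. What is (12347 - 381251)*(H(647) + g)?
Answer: 791299080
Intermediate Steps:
g = -2165 (g = -4 + (-174990 + 168507)/3 = -4 + (⅓)*(-6483) = -4 - 2161 = -2165)
(12347 - 381251)*(H(647) + g) = (12347 - 381251)*(20 - 2165) = -368904*(-2145) = 791299080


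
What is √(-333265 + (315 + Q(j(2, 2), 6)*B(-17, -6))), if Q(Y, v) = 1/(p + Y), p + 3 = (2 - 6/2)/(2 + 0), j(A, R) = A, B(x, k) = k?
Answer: 3*I*√36994 ≈ 577.01*I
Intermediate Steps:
p = -7/2 (p = -3 + (2 - 6/2)/(2 + 0) = -3 + (2 - 6*½)/2 = -3 + (2 - 3)*(½) = -3 - 1*½ = -3 - ½ = -7/2 ≈ -3.5000)
Q(Y, v) = 1/(-7/2 + Y)
√(-333265 + (315 + Q(j(2, 2), 6)*B(-17, -6))) = √(-333265 + (315 + (2/(-7 + 2*2))*(-6))) = √(-333265 + (315 + (2/(-7 + 4))*(-6))) = √(-333265 + (315 + (2/(-3))*(-6))) = √(-333265 + (315 + (2*(-⅓))*(-6))) = √(-333265 + (315 - ⅔*(-6))) = √(-333265 + (315 + 4)) = √(-333265 + 319) = √(-332946) = 3*I*√36994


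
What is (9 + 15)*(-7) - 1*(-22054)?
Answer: 21886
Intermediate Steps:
(9 + 15)*(-7) - 1*(-22054) = 24*(-7) + 22054 = -168 + 22054 = 21886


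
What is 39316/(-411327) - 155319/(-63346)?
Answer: 61396386977/26055920142 ≈ 2.3563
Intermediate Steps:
39316/(-411327) - 155319/(-63346) = 39316*(-1/411327) - 155319*(-1/63346) = -39316/411327 + 155319/63346 = 61396386977/26055920142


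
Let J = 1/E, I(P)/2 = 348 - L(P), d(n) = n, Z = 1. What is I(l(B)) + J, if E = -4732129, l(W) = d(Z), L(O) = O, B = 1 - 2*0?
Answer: 3284097525/4732129 ≈ 694.00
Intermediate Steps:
B = 1 (B = 1 + 0 = 1)
l(W) = 1
I(P) = 696 - 2*P (I(P) = 2*(348 - P) = 696 - 2*P)
J = -1/4732129 (J = 1/(-4732129) = -1/4732129 ≈ -2.1132e-7)
I(l(B)) + J = (696 - 2*1) - 1/4732129 = (696 - 2) - 1/4732129 = 694 - 1/4732129 = 3284097525/4732129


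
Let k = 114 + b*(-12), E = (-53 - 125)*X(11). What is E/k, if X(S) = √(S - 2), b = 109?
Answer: 89/199 ≈ 0.44724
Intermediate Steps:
X(S) = √(-2 + S)
E = -534 (E = (-53 - 125)*√(-2 + 11) = -178*√9 = -178*3 = -534)
k = -1194 (k = 114 + 109*(-12) = 114 - 1308 = -1194)
E/k = -534/(-1194) = -534*(-1/1194) = 89/199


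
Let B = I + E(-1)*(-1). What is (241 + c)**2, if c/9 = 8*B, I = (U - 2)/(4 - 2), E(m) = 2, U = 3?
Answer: 17689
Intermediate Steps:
I = 1/2 (I = (3 - 2)/(4 - 2) = 1/2 ≈ 0.50000)
B = -3/2 (B = 1/2 + 2*(-1) = 1/2 - 2 = -3/2 ≈ -1.5000)
c = -108 (c = 9*(8*(-3/2)) = 9*(-12) = -108)
(241 + c)**2 = (241 - 108)**2 = 133**2 = 17689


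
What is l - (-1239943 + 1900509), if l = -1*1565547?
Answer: -2226113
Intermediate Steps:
l = -1565547
l - (-1239943 + 1900509) = -1565547 - (-1239943 + 1900509) = -1565547 - 1*660566 = -1565547 - 660566 = -2226113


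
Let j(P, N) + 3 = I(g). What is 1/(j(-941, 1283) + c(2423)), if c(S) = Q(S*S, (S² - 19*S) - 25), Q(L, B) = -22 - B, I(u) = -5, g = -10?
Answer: -1/5824897 ≈ -1.7168e-7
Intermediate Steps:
j(P, N) = -8 (j(P, N) = -3 - 5 = -8)
c(S) = 3 - S² + 19*S (c(S) = -22 - ((S² - 19*S) - 25) = -22 - (-25 + S² - 19*S) = -22 + (25 - S² + 19*S) = 3 - S² + 19*S)
1/(j(-941, 1283) + c(2423)) = 1/(-8 + (3 - 1*2423² + 19*2423)) = 1/(-8 + (3 - 1*5870929 + 46037)) = 1/(-8 + (3 - 5870929 + 46037)) = 1/(-8 - 5824889) = 1/(-5824897) = -1/5824897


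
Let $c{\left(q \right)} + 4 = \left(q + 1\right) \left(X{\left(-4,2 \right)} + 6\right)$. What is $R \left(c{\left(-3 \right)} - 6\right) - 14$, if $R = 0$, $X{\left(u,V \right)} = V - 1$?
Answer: $-14$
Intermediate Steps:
$X{\left(u,V \right)} = -1 + V$ ($X{\left(u,V \right)} = V - 1 = -1 + V$)
$c{\left(q \right)} = 3 + 7 q$ ($c{\left(q \right)} = -4 + \left(q + 1\right) \left(\left(-1 + 2\right) + 6\right) = -4 + \left(1 + q\right) \left(1 + 6\right) = -4 + \left(1 + q\right) 7 = -4 + \left(7 + 7 q\right) = 3 + 7 q$)
$R \left(c{\left(-3 \right)} - 6\right) - 14 = 0 \left(\left(3 + 7 \left(-3\right)\right) - 6\right) - 14 = 0 \left(\left(3 - 21\right) - 6\right) - 14 = 0 \left(-18 - 6\right) - 14 = 0 \left(-24\right) - 14 = 0 - 14 = -14$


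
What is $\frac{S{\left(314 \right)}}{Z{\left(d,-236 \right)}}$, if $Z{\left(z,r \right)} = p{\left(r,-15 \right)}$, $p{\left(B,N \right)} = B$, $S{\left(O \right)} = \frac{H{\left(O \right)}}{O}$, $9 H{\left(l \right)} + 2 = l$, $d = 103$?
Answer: $- \frac{13}{27789} \approx -0.00046781$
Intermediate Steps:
$H{\left(l \right)} = - \frac{2}{9} + \frac{l}{9}$
$S{\left(O \right)} = \frac{- \frac{2}{9} + \frac{O}{9}}{O}$
$Z{\left(z,r \right)} = r$
$\frac{S{\left(314 \right)}}{Z{\left(d,-236 \right)}} = \frac{\frac{1}{9} \cdot \frac{1}{314} \left(-2 + 314\right)}{-236} = \frac{1}{9} \cdot \frac{1}{314} \cdot 312 \left(- \frac{1}{236}\right) = \frac{52}{471} \left(- \frac{1}{236}\right) = - \frac{13}{27789}$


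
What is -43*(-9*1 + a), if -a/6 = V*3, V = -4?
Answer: -2709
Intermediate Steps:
a = 72 (a = -(-24)*3 = -6*(-12) = 72)
-43*(-9*1 + a) = -43*(-9*1 + 72) = -43*(-9 + 72) = -43*63 = -2709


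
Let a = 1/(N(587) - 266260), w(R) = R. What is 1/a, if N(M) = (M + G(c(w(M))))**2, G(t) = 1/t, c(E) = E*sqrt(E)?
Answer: 15838935192928/202262003 + 2*sqrt(587)/587 ≈ 78309.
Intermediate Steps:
c(E) = E**(3/2)
N(M) = (M + M**(-3/2))**2 (N(M) = (M + 1/(M**(3/2)))**2 = (M + M**(-3/2))**2)
a = 1/(-266260 + (1 + 344569*sqrt(587))**2/202262003) (a = 1/((1 + 587**(5/2))**2/587**3 - 266260) = 1/((1 + 344569*sqrt(587))**2/202262003 - 266260) = 1/(-266260 + (1 + 344569*sqrt(587))**2/202262003) ≈ 1.2770e-5)
1/a = 1/(800903689377202178696/62717967011373591929191589 - 69693216111707*sqrt(587)/125435934022747183858383178)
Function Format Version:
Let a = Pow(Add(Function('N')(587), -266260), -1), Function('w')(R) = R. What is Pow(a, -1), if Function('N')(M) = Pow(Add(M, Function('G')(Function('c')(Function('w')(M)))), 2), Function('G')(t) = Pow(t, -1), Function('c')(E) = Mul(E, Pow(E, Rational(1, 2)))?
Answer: Add(Rational(15838935192928, 202262003), Mul(Rational(2, 587), Pow(587, Rational(1, 2)))) ≈ 78309.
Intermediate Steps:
Function('c')(E) = Pow(E, Rational(3, 2))
Function('N')(M) = Pow(Add(M, Pow(M, Rational(-3, 2))), 2) (Function('N')(M) = Pow(Add(M, Pow(Pow(M, Rational(3, 2)), -1)), 2) = Pow(Add(M, Pow(M, Rational(-3, 2))), 2))
a = Pow(Add(-266260, Mul(Rational(1, 202262003), Pow(Add(1, Mul(344569, Pow(587, Rational(1, 2)))), 2))), -1) (a = Pow(Add(Mul(Pow(587, -3), Pow(Add(1, Pow(587, Rational(5, 2))), 2)), -266260), -1) = Pow(Add(Mul(Rational(1, 202262003), Pow(Add(1, Mul(344569, Pow(587, Rational(1, 2)))), 2)), -266260), -1) = Pow(Add(-266260, Mul(Rational(1, 202262003), Pow(Add(1, Mul(344569, Pow(587, Rational(1, 2)))), 2))), -1) ≈ 1.2770e-5)
Pow(a, -1) = Pow(Add(Rational(800903689377202178696, 62717967011373591929191589), Mul(Rational(-69693216111707, 125435934022747183858383178), Pow(587, Rational(1, 2)))), -1)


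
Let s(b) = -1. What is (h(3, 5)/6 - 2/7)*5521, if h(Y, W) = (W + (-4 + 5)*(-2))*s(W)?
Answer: -60731/14 ≈ -4337.9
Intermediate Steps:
h(Y, W) = 2 - W (h(Y, W) = (W + (-4 + 5)*(-2))*(-1) = (W + 1*(-2))*(-1) = (W - 2)*(-1) = (-2 + W)*(-1) = 2 - W)
(h(3, 5)/6 - 2/7)*5521 = ((2 - 1*5)/6 - 2/7)*5521 = ((2 - 5)*(⅙) - 2*⅐)*5521 = (-3*⅙ - 2/7)*5521 = (-½ - 2/7)*5521 = -11/14*5521 = -60731/14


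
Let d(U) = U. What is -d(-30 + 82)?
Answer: -52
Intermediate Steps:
-d(-30 + 82) = -(-30 + 82) = -1*52 = -52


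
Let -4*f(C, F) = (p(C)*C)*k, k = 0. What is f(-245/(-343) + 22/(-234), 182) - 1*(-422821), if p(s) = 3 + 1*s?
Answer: 422821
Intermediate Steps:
p(s) = 3 + s
f(C, F) = 0 (f(C, F) = -(3 + C)*C*0/4 = -C*(3 + C)*0/4 = -1/4*0 = 0)
f(-245/(-343) + 22/(-234), 182) - 1*(-422821) = 0 - 1*(-422821) = 0 + 422821 = 422821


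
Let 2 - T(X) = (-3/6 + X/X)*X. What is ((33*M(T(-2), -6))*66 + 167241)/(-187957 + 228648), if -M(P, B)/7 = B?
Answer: 258717/40691 ≈ 6.3581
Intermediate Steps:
T(X) = 2 - X/2 (T(X) = 2 - (-3/6 + X/X)*X = 2 - (-3*⅙ + 1)*X = 2 - (-½ + 1)*X = 2 - X/2)
M(P, B) = -7*B
((33*M(T(-2), -6))*66 + 167241)/(-187957 + 228648) = ((33*(-7*(-6)))*66 + 167241)/(-187957 + 228648) = ((33*42)*66 + 167241)/40691 = (1386*66 + 167241)*(1/40691) = (91476 + 167241)*(1/40691) = 258717*(1/40691) = 258717/40691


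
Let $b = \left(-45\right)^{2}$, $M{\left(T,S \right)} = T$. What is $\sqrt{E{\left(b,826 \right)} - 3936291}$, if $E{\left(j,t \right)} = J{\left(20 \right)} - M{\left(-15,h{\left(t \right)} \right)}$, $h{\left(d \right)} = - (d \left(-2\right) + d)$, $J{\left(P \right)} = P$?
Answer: $1984 i \approx 1984.0 i$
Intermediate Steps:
$h{\left(d \right)} = d$ ($h{\left(d \right)} = - (- 2 d + d) = - \left(-1\right) d = d$)
$b = 2025$
$E{\left(j,t \right)} = 35$ ($E{\left(j,t \right)} = 20 - -15 = 20 + 15 = 35$)
$\sqrt{E{\left(b,826 \right)} - 3936291} = \sqrt{35 - 3936291} = \sqrt{-3936256} = 1984 i$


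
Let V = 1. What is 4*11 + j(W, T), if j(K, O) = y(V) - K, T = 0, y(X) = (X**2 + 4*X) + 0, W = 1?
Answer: 48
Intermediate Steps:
y(X) = X**2 + 4*X
j(K, O) = 5 - K (j(K, O) = 1*(4 + 1) - K = 1*5 - K = 5 - K)
4*11 + j(W, T) = 4*11 + (5 - 1*1) = 44 + (5 - 1) = 44 + 4 = 48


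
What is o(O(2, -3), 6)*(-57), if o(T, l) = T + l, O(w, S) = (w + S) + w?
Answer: -399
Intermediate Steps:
O(w, S) = S + 2*w (O(w, S) = (S + w) + w = S + 2*w)
o(O(2, -3), 6)*(-57) = ((-3 + 2*2) + 6)*(-57) = ((-3 + 4) + 6)*(-57) = (1 + 6)*(-57) = 7*(-57) = -399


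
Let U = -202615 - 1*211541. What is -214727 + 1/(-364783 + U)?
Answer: -167259234654/778939 ≈ -2.1473e+5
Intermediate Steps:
U = -414156 (U = -202615 - 211541 = -414156)
-214727 + 1/(-364783 + U) = -214727 + 1/(-364783 - 414156) = -214727 + 1/(-778939) = -214727 - 1/778939 = -167259234654/778939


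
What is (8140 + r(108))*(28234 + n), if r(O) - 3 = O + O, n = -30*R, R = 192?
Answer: 187860166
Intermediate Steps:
n = -5760 (n = -30*192 = -5760)
r(O) = 3 + 2*O (r(O) = 3 + (O + O) = 3 + 2*O)
(8140 + r(108))*(28234 + n) = (8140 + (3 + 2*108))*(28234 - 5760) = (8140 + (3 + 216))*22474 = (8140 + 219)*22474 = 8359*22474 = 187860166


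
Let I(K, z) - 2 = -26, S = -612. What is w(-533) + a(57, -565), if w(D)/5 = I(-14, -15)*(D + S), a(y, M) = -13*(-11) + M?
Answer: 136978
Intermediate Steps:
I(K, z) = -24 (I(K, z) = 2 - 26 = -24)
a(y, M) = 143 + M
w(D) = 73440 - 120*D (w(D) = 5*(-24*(D - 612)) = 5*(-24*(-612 + D)) = 5*(14688 - 24*D) = 73440 - 120*D)
w(-533) + a(57, -565) = (73440 - 120*(-533)) + (143 - 565) = (73440 + 63960) - 422 = 137400 - 422 = 136978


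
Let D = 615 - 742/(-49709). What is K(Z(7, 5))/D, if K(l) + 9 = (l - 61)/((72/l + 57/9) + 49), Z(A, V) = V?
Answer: -254858043/15989039371 ≈ -0.015940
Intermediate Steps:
K(l) = -9 + (-61 + l)/(166/3 + 72/l) (K(l) = -9 + (l - 61)/((72/l + 57/9) + 49) = -9 + (-61 + l)/((72/l + 57*(⅑)) + 49) = -9 + (-61 + l)/((72/l + 19/3) + 49) = -9 + (-61 + l)/((19/3 + 72/l) + 49) = -9 + (-61 + l)/(166/3 + 72/l))
D = 30571777/49709 (D = 615 - 742*(-1)/49709 = 615 - 1*(-742/49709) = 615 + 742/49709 = 30571777/49709 ≈ 615.01)
K(Z(7, 5))/D = (3*(-648 + 5² - 559*5)/(2*(108 + 83*5)))/(30571777/49709) = (3*(-648 + 25 - 2795)/(2*(108 + 415)))*(49709/30571777) = ((3/2)*(-3418)/523)*(49709/30571777) = ((3/2)*(1/523)*(-3418))*(49709/30571777) = -5127/523*49709/30571777 = -254858043/15989039371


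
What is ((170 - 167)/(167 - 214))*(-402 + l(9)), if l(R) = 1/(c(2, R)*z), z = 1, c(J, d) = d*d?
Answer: 32561/1269 ≈ 25.659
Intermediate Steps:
c(J, d) = d²
l(R) = R⁻² (l(R) = 1/(R²*1) = 1/(R²) = R⁻²)
((170 - 167)/(167 - 214))*(-402 + l(9)) = ((170 - 167)/(167 - 214))*(-402 + 9⁻²) = (3/(-47))*(-402 + 1/81) = (3*(-1/47))*(-32561/81) = -3/47*(-32561/81) = 32561/1269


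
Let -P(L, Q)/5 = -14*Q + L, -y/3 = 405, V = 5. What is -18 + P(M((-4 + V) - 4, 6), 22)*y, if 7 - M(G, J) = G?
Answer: -1810368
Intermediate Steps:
y = -1215 (y = -3*405 = -1215)
M(G, J) = 7 - G
P(L, Q) = -5*L + 70*Q (P(L, Q) = -5*(-14*Q + L) = -5*(L - 14*Q) = -5*L + 70*Q)
-18 + P(M((-4 + V) - 4, 6), 22)*y = -18 + (-5*(7 - ((-4 + 5) - 4)) + 70*22)*(-1215) = -18 + (-5*(7 - (1 - 4)) + 1540)*(-1215) = -18 + (-5*(7 - 1*(-3)) + 1540)*(-1215) = -18 + (-5*(7 + 3) + 1540)*(-1215) = -18 + (-5*10 + 1540)*(-1215) = -18 + (-50 + 1540)*(-1215) = -18 + 1490*(-1215) = -18 - 1810350 = -1810368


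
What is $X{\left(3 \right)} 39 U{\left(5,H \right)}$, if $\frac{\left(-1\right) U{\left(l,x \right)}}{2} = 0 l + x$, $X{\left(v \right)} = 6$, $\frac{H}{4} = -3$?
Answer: $5616$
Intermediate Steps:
$H = -12$ ($H = 4 \left(-3\right) = -12$)
$U{\left(l,x \right)} = - 2 x$ ($U{\left(l,x \right)} = - 2 \left(0 l + x\right) = - 2 \left(0 + x\right) = - 2 x$)
$X{\left(3 \right)} 39 U{\left(5,H \right)} = 6 \cdot 39 \left(\left(-2\right) \left(-12\right)\right) = 234 \cdot 24 = 5616$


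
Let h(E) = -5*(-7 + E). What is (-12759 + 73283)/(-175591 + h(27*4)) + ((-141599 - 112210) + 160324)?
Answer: -4115598771/44024 ≈ -93485.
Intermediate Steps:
h(E) = 35 - 5*E
(-12759 + 73283)/(-175591 + h(27*4)) + ((-141599 - 112210) + 160324) = (-12759 + 73283)/(-175591 + (35 - 135*4)) + ((-141599 - 112210) + 160324) = 60524/(-175591 + (35 - 5*108)) + (-253809 + 160324) = 60524/(-175591 + (35 - 540)) - 93485 = 60524/(-175591 - 505) - 93485 = 60524/(-176096) - 93485 = 60524*(-1/176096) - 93485 = -15131/44024 - 93485 = -4115598771/44024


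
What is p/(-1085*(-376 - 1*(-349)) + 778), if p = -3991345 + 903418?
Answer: -3087927/30073 ≈ -102.68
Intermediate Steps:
p = -3087927
p/(-1085*(-376 - 1*(-349)) + 778) = -3087927/(-1085*(-376 - 1*(-349)) + 778) = -3087927/(-1085*(-376 + 349) + 778) = -3087927/(-1085*(-27) + 778) = -3087927/(29295 + 778) = -3087927/30073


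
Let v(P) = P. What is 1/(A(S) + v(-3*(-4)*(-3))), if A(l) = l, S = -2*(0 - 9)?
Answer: -1/18 ≈ -0.055556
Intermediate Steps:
S = 18 (S = -2*(-9) = 18)
1/(A(S) + v(-3*(-4)*(-3))) = 1/(18 - 3*(-4)*(-3)) = 1/(18 + 12*(-3)) = 1/(18 - 36) = 1/(-18) = -1/18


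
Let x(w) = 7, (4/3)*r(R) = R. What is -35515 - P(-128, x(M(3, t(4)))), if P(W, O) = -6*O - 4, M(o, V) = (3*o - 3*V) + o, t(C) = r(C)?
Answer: -35469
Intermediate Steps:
r(R) = 3*R/4
t(C) = 3*C/4
M(o, V) = -3*V + 4*o (M(o, V) = (-3*V + 3*o) + o = -3*V + 4*o)
P(W, O) = -4 - 6*O
-35515 - P(-128, x(M(3, t(4)))) = -35515 - (-4 - 6*7) = -35515 - (-4 - 42) = -35515 - 1*(-46) = -35515 + 46 = -35469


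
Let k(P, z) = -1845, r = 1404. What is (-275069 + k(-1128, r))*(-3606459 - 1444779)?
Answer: 1398758519532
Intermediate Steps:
(-275069 + k(-1128, r))*(-3606459 - 1444779) = (-275069 - 1845)*(-3606459 - 1444779) = -276914*(-5051238) = 1398758519532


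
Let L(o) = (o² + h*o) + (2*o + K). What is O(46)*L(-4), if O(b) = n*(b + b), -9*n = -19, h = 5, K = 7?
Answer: -8740/9 ≈ -971.11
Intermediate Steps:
n = 19/9 (n = -⅑*(-19) = 19/9 ≈ 2.1111)
O(b) = 38*b/9 (O(b) = 19*(b + b)/9 = 19*(2*b)/9 = 38*b/9)
L(o) = 7 + o² + 7*o (L(o) = (o² + 5*o) + (2*o + 7) = (o² + 5*o) + (7 + 2*o) = 7 + o² + 7*o)
O(46)*L(-4) = ((38/9)*46)*(7 + (-4)² + 7*(-4)) = 1748*(7 + 16 - 28)/9 = (1748/9)*(-5) = -8740/9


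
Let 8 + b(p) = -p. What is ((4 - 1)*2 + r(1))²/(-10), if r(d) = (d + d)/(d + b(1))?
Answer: -529/160 ≈ -3.3063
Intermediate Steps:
b(p) = -8 - p
r(d) = 2*d/(-9 + d) (r(d) = (d + d)/(d + (-8 - 1*1)) = (2*d)/(d + (-8 - 1)) = (2*d)/(d - 9) = (2*d)/(-9 + d) = 2*d/(-9 + d))
((4 - 1)*2 + r(1))²/(-10) = ((4 - 1)*2 + 2*1/(-9 + 1))²/(-10) = (3*2 + 2*1/(-8))²*(-⅒) = (6 + 2*1*(-⅛))²*(-⅒) = (6 - ¼)²*(-⅒) = (23/4)²*(-⅒) = (529/16)*(-⅒) = -529/160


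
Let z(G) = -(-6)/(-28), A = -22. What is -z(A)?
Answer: 3/14 ≈ 0.21429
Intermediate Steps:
z(G) = -3/14 (z(G) = -(-6)*(-1)/28 = -1*3/14 = -3/14)
-z(A) = -1*(-3/14) = 3/14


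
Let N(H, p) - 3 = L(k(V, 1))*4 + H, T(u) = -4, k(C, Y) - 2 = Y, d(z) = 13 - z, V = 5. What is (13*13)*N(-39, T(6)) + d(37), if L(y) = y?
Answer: -4080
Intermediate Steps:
k(C, Y) = 2 + Y
N(H, p) = 15 + H (N(H, p) = 3 + ((2 + 1)*4 + H) = 3 + (3*4 + H) = 3 + (12 + H) = 15 + H)
(13*13)*N(-39, T(6)) + d(37) = (13*13)*(15 - 39) + (13 - 1*37) = 169*(-24) + (13 - 37) = -4056 - 24 = -4080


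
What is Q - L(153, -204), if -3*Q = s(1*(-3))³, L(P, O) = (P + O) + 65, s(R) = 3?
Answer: -23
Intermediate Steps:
L(P, O) = 65 + O + P (L(P, O) = (O + P) + 65 = 65 + O + P)
Q = -9 (Q = -⅓*3³ = -⅓*27 = -9)
Q - L(153, -204) = -9 - (65 - 204 + 153) = -9 - 1*14 = -9 - 14 = -23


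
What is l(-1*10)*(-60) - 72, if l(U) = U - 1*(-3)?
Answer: 348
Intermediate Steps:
l(U) = 3 + U (l(U) = U + 3 = 3 + U)
l(-1*10)*(-60) - 72 = (3 - 1*10)*(-60) - 72 = (3 - 10)*(-60) - 72 = -7*(-60) - 72 = 420 - 72 = 348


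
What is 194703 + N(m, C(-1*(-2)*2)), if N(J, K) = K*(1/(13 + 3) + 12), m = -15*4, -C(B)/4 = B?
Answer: 194510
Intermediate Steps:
C(B) = -4*B
m = -60
N(J, K) = 193*K/16 (N(J, K) = K*(1/16 + 12) = K*(193/16) = 193*K/16)
194703 + N(m, C(-1*(-2)*2)) = 194703 + 193*(-4*(-1*(-2))*2)/16 = 194703 + 193*(-8*2)/16 = 194703 + 193*(-4*4)/16 = 194703 + (193/16)*(-16) = 194703 - 193 = 194510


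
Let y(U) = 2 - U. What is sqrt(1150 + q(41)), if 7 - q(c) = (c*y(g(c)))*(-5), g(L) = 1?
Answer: sqrt(1362) ≈ 36.905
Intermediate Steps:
q(c) = 7 + 5*c (q(c) = 7 - c*(2 - 1*1)*(-5) = 7 - c*(2 - 1)*(-5) = 7 - c*1*(-5) = 7 - c*(-5) = 7 - (-5)*c = 7 + 5*c)
sqrt(1150 + q(41)) = sqrt(1150 + (7 + 5*41)) = sqrt(1150 + (7 + 205)) = sqrt(1150 + 212) = sqrt(1362)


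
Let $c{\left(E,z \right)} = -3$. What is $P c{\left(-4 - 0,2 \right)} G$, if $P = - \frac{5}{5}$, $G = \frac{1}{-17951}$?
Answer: $- \frac{3}{17951} \approx -0.00016712$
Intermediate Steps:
$G = - \frac{1}{17951} \approx -5.5707 \cdot 10^{-5}$
$P = -1$ ($P = \left(-5\right) \frac{1}{5} = -1$)
$P c{\left(-4 - 0,2 \right)} G = \left(-1\right) \left(-3\right) \left(- \frac{1}{17951}\right) = 3 \left(- \frac{1}{17951}\right) = - \frac{3}{17951}$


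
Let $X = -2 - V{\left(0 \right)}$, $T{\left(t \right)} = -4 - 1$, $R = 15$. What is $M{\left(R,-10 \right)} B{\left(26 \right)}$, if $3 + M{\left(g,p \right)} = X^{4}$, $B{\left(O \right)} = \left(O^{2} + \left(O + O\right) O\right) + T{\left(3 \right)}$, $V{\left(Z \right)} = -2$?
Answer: $-6069$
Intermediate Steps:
$T{\left(t \right)} = -5$
$X = 0$ ($X = -2 - -2 = -2 + 2 = 0$)
$B{\left(O \right)} = -5 + 3 O^{2}$ ($B{\left(O \right)} = \left(O^{2} + \left(O + O\right) O\right) - 5 = \left(O^{2} + 2 O O\right) - 5 = \left(O^{2} + 2 O^{2}\right) - 5 = 3 O^{2} - 5 = -5 + 3 O^{2}$)
$M{\left(g,p \right)} = -3$ ($M{\left(g,p \right)} = -3 + 0^{4} = -3 + 0 = -3$)
$M{\left(R,-10 \right)} B{\left(26 \right)} = - 3 \left(-5 + 3 \cdot 26^{2}\right) = - 3 \left(-5 + 3 \cdot 676\right) = - 3 \left(-5 + 2028\right) = \left(-3\right) 2023 = -6069$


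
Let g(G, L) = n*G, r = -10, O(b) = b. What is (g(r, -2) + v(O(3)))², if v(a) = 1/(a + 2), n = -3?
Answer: 22801/25 ≈ 912.04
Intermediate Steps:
v(a) = 1/(2 + a)
g(G, L) = -3*G
(g(r, -2) + v(O(3)))² = (-3*(-10) + 1/(2 + 3))² = (30 + 1/5)² = (30 + ⅕)² = (151/5)² = 22801/25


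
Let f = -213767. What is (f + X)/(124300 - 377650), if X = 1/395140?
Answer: 84467892379/100108719000 ≈ 0.84376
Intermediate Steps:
X = 1/395140 ≈ 2.5307e-6
(f + X)/(124300 - 377650) = (-213767 + 1/395140)/(124300 - 377650) = -84467892379/395140/(-253350) = -84467892379/395140*(-1/253350) = 84467892379/100108719000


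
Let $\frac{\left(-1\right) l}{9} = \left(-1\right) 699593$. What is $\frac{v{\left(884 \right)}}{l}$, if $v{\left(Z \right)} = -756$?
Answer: $- \frac{84}{699593} \approx -0.00012007$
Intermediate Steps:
$l = 6296337$ ($l = - 9 \left(\left(-1\right) 699593\right) = \left(-9\right) \left(-699593\right) = 6296337$)
$\frac{v{\left(884 \right)}}{l} = - \frac{756}{6296337} = \left(-756\right) \frac{1}{6296337} = - \frac{84}{699593}$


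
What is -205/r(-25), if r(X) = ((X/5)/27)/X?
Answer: -27675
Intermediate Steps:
r(X) = 1/135 (r(X) = ((X*(1/5))*(1/27))/X = ((X/5)*(1/27))/X = (X/135)/X = 1/135)
-205/r(-25) = -205/1/135 = -205*135 = -27675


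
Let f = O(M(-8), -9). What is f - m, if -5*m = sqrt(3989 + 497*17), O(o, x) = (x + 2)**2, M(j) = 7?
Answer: 49 + 3*sqrt(1382)/5 ≈ 71.305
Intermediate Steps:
O(o, x) = (2 + x)**2
m = -3*sqrt(1382)/5 (m = -sqrt(3989 + 497*17)/5 = -sqrt(3989 + 8449)/5 = -3*sqrt(1382)/5 ≈ -22.305)
f = 49 (f = (2 - 9)**2 = (-7)**2 = 49)
f - m = 49 - (-3)*sqrt(1382)/5 = 49 + 3*sqrt(1382)/5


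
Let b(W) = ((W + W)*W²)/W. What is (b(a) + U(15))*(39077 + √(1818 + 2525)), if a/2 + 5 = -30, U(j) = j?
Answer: 383540755 + 9815*√4343 ≈ 3.8419e+8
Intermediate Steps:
a = -70 (a = -10 + 2*(-30) = -10 - 60 = -70)
b(W) = 2*W² (b(W) = ((2*W)*W²)/W = (2*W³)/W = 2*W²)
(b(a) + U(15))*(39077 + √(1818 + 2525)) = (2*(-70)² + 15)*(39077 + √(1818 + 2525)) = (2*4900 + 15)*(39077 + √4343) = (9800 + 15)*(39077 + √4343) = 9815*(39077 + √4343) = 383540755 + 9815*√4343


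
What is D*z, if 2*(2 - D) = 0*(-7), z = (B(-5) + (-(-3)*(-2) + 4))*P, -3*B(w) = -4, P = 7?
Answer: -28/3 ≈ -9.3333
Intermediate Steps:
B(w) = 4/3 (B(w) = -⅓*(-4) = 4/3)
z = -14/3 (z = (4/3 + (-(-3)*(-2) + 4))*7 = (4/3 + (-3*2 + 4))*7 = (4/3 + (-6 + 4))*7 = (4/3 - 2)*7 = -⅔*7 = -14/3 ≈ -4.6667)
D = 2 (D = 2 - 0*(-7) = 2 - ½*0 = 2 + 0 = 2)
D*z = 2*(-14/3) = -28/3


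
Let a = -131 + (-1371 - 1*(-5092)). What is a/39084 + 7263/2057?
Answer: 145625861/40197894 ≈ 3.6227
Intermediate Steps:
a = 3590 (a = -131 + (-1371 + 5092) = -131 + 3721 = 3590)
a/39084 + 7263/2057 = 3590/39084 + 7263/2057 = 3590*(1/39084) + 7263*(1/2057) = 1795/19542 + 7263/2057 = 145625861/40197894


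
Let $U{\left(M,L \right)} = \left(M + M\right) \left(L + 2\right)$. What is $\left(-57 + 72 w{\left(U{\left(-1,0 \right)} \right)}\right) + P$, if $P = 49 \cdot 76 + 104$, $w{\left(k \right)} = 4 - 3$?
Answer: $3843$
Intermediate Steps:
$U{\left(M,L \right)} = 2 M \left(2 + L\right)$
$w{\left(k \right)} = 1$ ($w{\left(k \right)} = 4 - 3 = 1$)
$P = 3828$ ($P = 3724 + 104 = 3828$)
$\left(-57 + 72 w{\left(U{\left(-1,0 \right)} \right)}\right) + P = \left(-57 + 72 \cdot 1\right) + 3828 = \left(-57 + 72\right) + 3828 = 15 + 3828 = 3843$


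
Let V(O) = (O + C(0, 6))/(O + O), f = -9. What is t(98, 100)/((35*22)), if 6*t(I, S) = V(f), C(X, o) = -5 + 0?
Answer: 1/5940 ≈ 0.00016835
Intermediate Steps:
C(X, o) = -5
V(O) = (-5 + O)/(2*O) (V(O) = (O - 5)/(O + O) = (-5 + O)/((2*O)) = (-5 + O)*(1/(2*O)) = (-5 + O)/(2*O))
t(I, S) = 7/54 (t(I, S) = ((1/2)*(-5 - 9)/(-9))/6 = ((1/2)*(-1/9)*(-14))/6 = (1/6)*(7/9) = 7/54)
t(98, 100)/((35*22)) = 7/(54*((35*22))) = (7/54)/770 = (7/54)*(1/770) = 1/5940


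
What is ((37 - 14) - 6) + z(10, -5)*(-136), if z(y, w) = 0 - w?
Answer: -663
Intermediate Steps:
z(y, w) = -w
((37 - 14) - 6) + z(10, -5)*(-136) = ((37 - 14) - 6) - 1*(-5)*(-136) = (23 - 6) + 5*(-136) = 17 - 680 = -663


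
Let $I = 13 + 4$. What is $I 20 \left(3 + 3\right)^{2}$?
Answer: $12240$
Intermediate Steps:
$I = 17$
$I 20 \left(3 + 3\right)^{2} = 17 \cdot 20 \left(3 + 3\right)^{2} = 340 \cdot 6^{2} = 340 \cdot 36 = 12240$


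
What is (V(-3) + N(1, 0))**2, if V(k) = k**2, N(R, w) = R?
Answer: 100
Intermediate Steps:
(V(-3) + N(1, 0))**2 = ((-3)**2 + 1)**2 = (9 + 1)**2 = 10**2 = 100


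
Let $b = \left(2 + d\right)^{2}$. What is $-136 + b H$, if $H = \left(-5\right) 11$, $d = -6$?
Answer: $-1016$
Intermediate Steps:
$H = -55$
$b = 16$ ($b = \left(2 - 6\right)^{2} = \left(-4\right)^{2} = 16$)
$-136 + b H = -136 + 16 \left(-55\right) = -136 - 880 = -1016$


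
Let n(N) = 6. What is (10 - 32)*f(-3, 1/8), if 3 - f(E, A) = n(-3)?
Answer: 66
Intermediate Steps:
f(E, A) = -3 (f(E, A) = 3 - 1*6 = 3 - 6 = -3)
(10 - 32)*f(-3, 1/8) = (10 - 32)*(-3) = -22*(-3) = 66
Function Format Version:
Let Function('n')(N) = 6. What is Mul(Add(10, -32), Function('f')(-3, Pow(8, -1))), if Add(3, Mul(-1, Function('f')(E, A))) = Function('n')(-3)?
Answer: 66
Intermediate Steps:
Function('f')(E, A) = -3 (Function('f')(E, A) = Add(3, Mul(-1, 6)) = Add(3, -6) = -3)
Mul(Add(10, -32), Function('f')(-3, Pow(8, -1))) = Mul(Add(10, -32), -3) = Mul(-22, -3) = 66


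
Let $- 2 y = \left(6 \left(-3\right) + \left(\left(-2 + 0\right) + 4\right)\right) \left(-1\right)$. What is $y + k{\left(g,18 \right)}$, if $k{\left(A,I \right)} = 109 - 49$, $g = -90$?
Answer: $52$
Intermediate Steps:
$k{\left(A,I \right)} = 60$
$y = -8$ ($y = - \frac{\left(6 \left(-3\right) + \left(\left(-2 + 0\right) + 4\right)\right) \left(-1\right)}{2} = - \frac{\left(-18 + \left(-2 + 4\right)\right) \left(-1\right)}{2} = - \frac{\left(-18 + 2\right) \left(-1\right)}{2} = - \frac{\left(-16\right) \left(-1\right)}{2} = \left(- \frac{1}{2}\right) 16 = -8$)
$y + k{\left(g,18 \right)} = -8 + 60 = 52$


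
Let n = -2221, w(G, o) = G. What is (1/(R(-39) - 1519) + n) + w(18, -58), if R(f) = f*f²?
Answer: -134026115/60838 ≈ -2203.0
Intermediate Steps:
R(f) = f³
(1/(R(-39) - 1519) + n) + w(18, -58) = (1/((-39)³ - 1519) - 2221) + 18 = (1/(-59319 - 1519) - 2221) + 18 = (1/(-60838) - 2221) + 18 = (-1/60838 - 2221) + 18 = -135121199/60838 + 18 = -134026115/60838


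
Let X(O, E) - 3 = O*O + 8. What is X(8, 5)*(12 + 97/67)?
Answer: 67575/67 ≈ 1008.6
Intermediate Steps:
X(O, E) = 11 + O**2 (X(O, E) = 3 + (O*O + 8) = 3 + (O**2 + 8) = 3 + (8 + O**2) = 11 + O**2)
X(8, 5)*(12 + 97/67) = (11 + 8**2)*(12 + 97/67) = (11 + 64)*(12 + 97*(1/67)) = 75*(12 + 97/67) = 75*(901/67) = 67575/67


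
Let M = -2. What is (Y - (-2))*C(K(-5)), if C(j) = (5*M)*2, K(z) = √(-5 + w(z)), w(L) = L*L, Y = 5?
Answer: -140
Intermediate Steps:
w(L) = L²
K(z) = √(-5 + z²)
C(j) = -20 (C(j) = (5*(-2))*2 = -10*2 = -20)
(Y - (-2))*C(K(-5)) = (5 - (-2))*(-20) = (5 - 1*(-2))*(-20) = (5 + 2)*(-20) = 7*(-20) = -140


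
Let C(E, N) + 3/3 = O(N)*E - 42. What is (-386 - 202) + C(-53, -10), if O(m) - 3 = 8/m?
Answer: -3738/5 ≈ -747.60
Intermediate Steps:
O(m) = 3 + 8/m
C(E, N) = -43 + E*(3 + 8/N) (C(E, N) = -1 + ((3 + 8/N)*E - 42) = -1 + (E*(3 + 8/N) - 42) = -1 + (-42 + E*(3 + 8/N)) = -43 + E*(3 + 8/N))
(-386 - 202) + C(-53, -10) = (-386 - 202) + (-43 + 3*(-53) + 8*(-53)/(-10)) = -588 + (-43 - 159 + 8*(-53)*(-1/10)) = -588 + (-43 - 159 + 212/5) = -588 - 798/5 = -3738/5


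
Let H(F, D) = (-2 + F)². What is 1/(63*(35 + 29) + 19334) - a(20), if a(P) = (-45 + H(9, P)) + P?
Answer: -560783/23366 ≈ -24.000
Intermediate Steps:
a(P) = 4 + P (a(P) = (-45 + (-2 + 9)²) + P = (-45 + 7²) + P = (-45 + 49) + P = 4 + P)
1/(63*(35 + 29) + 19334) - a(20) = 1/(63*(35 + 29) + 19334) - (4 + 20) = 1/(63*64 + 19334) - 1*24 = 1/(4032 + 19334) - 24 = 1/23366 - 24 = -560783/23366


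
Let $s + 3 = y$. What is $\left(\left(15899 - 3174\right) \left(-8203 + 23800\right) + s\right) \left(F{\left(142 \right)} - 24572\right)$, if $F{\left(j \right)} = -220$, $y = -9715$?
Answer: $-4920272556744$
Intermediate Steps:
$s = -9718$ ($s = -3 - 9715 = -9718$)
$\left(\left(15899 - 3174\right) \left(-8203 + 23800\right) + s\right) \left(F{\left(142 \right)} - 24572\right) = \left(\left(15899 - 3174\right) \left(-8203 + 23800\right) - 9718\right) \left(-220 - 24572\right) = \left(12725 \cdot 15597 - 9718\right) \left(-24792\right) = \left(198471825 - 9718\right) \left(-24792\right) = 198462107 \left(-24792\right) = -4920272556744$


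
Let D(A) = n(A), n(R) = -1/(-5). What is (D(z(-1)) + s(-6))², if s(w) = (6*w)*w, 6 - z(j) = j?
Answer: 1168561/25 ≈ 46742.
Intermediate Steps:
n(R) = ⅕ (n(R) = -1*(-⅕) = ⅕)
z(j) = 6 - j
D(A) = ⅕
s(w) = 6*w²
(D(z(-1)) + s(-6))² = (⅕ + 6*(-6)²)² = (⅕ + 6*36)² = (⅕ + 216)² = (1081/5)² = 1168561/25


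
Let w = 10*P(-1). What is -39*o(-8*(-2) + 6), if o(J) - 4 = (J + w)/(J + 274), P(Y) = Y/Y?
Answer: -5928/37 ≈ -160.22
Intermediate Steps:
P(Y) = 1
w = 10 (w = 10*1 = 10)
o(J) = 4 + (10 + J)/(274 + J) (o(J) = 4 + (J + 10)/(J + 274) = 4 + (10 + J)/(274 + J))
-39*o(-8*(-2) + 6) = -39*(1106 + 5*(-8*(-2) + 6))/(274 + (-8*(-2) + 6)) = -39*(1106 + 5*(16 + 6))/(274 + (16 + 6)) = -39*(1106 + 5*22)/(274 + 22) = -39*(1106 + 110)/296 = -39*1216/296 = -39*152/37 = -5928/37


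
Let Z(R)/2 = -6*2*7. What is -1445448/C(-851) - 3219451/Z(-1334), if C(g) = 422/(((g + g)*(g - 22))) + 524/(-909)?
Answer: 18360385732152839/7263197256 ≈ 2.5279e+6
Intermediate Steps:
C(g) = -524/909 + 211/(g*(-22 + g)) (C(g) = 422/(((2*g)*(-22 + g))) + 524*(-1/909) = 422/((2*g*(-22 + g))) - 524/909 = 422*(1/(2*g*(-22 + g))) - 524/909 = 211/(g*(-22 + g)) - 524/909 = -524/909 + 211/(g*(-22 + g)))
Z(R) = -168 (Z(R) = 2*(-6*2*7) = 2*(-12*7) = 2*(-84) = -168)
-1445448/C(-851) - 3219451/Z(-1334) = -1445448*(-773559*(-22 - 851)/(191799 - 524*(-851)**2 + 11528*(-851))) - 3219451/(-168) = -1445448*675317007/(191799 - 524*724201 - 9810328) - 3219451*(-1/168) = -1445448*675317007/(191799 - 379481324 - 9810328) + 3219451/168 = -1445448/((1/909)*(-1/851)*(-1/873)*(-389099853)) + 3219451/168 = -1445448/(-43233317/75035223) + 3219451/168 = -1445448*(-75035223/43233317) + 3219451/168 = 108459513014904/43233317 + 3219451/168 = 18360385732152839/7263197256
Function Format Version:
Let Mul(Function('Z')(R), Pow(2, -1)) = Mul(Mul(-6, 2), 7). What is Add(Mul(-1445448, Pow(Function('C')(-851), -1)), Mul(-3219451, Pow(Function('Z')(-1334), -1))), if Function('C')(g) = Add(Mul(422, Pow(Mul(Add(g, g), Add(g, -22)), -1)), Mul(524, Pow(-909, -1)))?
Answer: Rational(18360385732152839, 7263197256) ≈ 2.5279e+6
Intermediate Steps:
Function('C')(g) = Add(Rational(-524, 909), Mul(211, Pow(g, -1), Pow(Add(-22, g), -1))) (Function('C')(g) = Add(Mul(422, Pow(Mul(Mul(2, g), Add(-22, g)), -1)), Mul(524, Rational(-1, 909))) = Add(Mul(422, Pow(Mul(2, g, Add(-22, g)), -1)), Rational(-524, 909)) = Add(Mul(422, Mul(Rational(1, 2), Pow(g, -1), Pow(Add(-22, g), -1))), Rational(-524, 909)) = Add(Mul(211, Pow(g, -1), Pow(Add(-22, g), -1)), Rational(-524, 909)) = Add(Rational(-524, 909), Mul(211, Pow(g, -1), Pow(Add(-22, g), -1))))
Function('Z')(R) = -168 (Function('Z')(R) = Mul(2, Mul(Mul(-6, 2), 7)) = Mul(2, Mul(-12, 7)) = Mul(2, -84) = -168)
Add(Mul(-1445448, Pow(Function('C')(-851), -1)), Mul(-3219451, Pow(Function('Z')(-1334), -1))) = Add(Mul(-1445448, Pow(Mul(Rational(1, 909), Pow(-851, -1), Pow(Add(-22, -851), -1), Add(191799, Mul(-524, Pow(-851, 2)), Mul(11528, -851))), -1)), Mul(-3219451, Pow(-168, -1))) = Add(Mul(-1445448, Pow(Mul(Rational(1, 909), Rational(-1, 851), Pow(-873, -1), Add(191799, Mul(-524, 724201), -9810328)), -1)), Mul(-3219451, Rational(-1, 168))) = Add(Mul(-1445448, Pow(Mul(Rational(1, 909), Rational(-1, 851), Rational(-1, 873), Add(191799, -379481324, -9810328)), -1)), Rational(3219451, 168)) = Add(Mul(-1445448, Pow(Mul(Rational(1, 909), Rational(-1, 851), Rational(-1, 873), -389099853), -1)), Rational(3219451, 168)) = Add(Mul(-1445448, Pow(Rational(-43233317, 75035223), -1)), Rational(3219451, 168)) = Add(Mul(-1445448, Rational(-75035223, 43233317)), Rational(3219451, 168)) = Add(Rational(108459513014904, 43233317), Rational(3219451, 168)) = Rational(18360385732152839, 7263197256)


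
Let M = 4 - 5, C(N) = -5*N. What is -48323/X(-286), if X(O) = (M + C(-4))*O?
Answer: 4393/494 ≈ 8.8927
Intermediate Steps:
M = -1
X(O) = 19*O (X(O) = (-1 - 5*(-4))*O = (-1 + 20)*O = 19*O)
-48323/X(-286) = -48323/(19*(-286)) = -48323/(-5434) = -48323*(-1/5434) = 4393/494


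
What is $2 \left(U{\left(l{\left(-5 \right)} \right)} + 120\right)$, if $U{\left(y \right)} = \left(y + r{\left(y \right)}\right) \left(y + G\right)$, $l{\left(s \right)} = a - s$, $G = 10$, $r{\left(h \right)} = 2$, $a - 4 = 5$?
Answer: $1008$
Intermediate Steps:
$a = 9$ ($a = 4 + 5 = 9$)
$l{\left(s \right)} = 9 - s$
$U{\left(y \right)} = \left(2 + y\right) \left(10 + y\right)$ ($U{\left(y \right)} = \left(y + 2\right) \left(y + 10\right) = \left(2 + y\right) \left(10 + y\right)$)
$2 \left(U{\left(l{\left(-5 \right)} \right)} + 120\right) = 2 \left(\left(20 + \left(9 - -5\right)^{2} + 12 \left(9 - -5\right)\right) + 120\right) = 2 \left(\left(20 + \left(9 + 5\right)^{2} + 12 \left(9 + 5\right)\right) + 120\right) = 2 \left(\left(20 + 14^{2} + 12 \cdot 14\right) + 120\right) = 2 \left(\left(20 + 196 + 168\right) + 120\right) = 2 \left(384 + 120\right) = 2 \cdot 504 = 1008$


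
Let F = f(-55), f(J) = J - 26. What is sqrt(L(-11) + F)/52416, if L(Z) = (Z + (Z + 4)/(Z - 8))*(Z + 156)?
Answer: I*sqrt(585751)/995904 ≈ 0.00076849*I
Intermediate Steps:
f(J) = -26 + J
F = -81 (F = -26 - 55 = -81)
L(Z) = (156 + Z)*(Z + (4 + Z)/(-8 + Z)) (L(Z) = (Z + (4 + Z)/(-8 + Z))*(156 + Z) = (156 + Z)*(Z + (4 + Z)/(-8 + Z)))
sqrt(L(-11) + F)/52416 = sqrt((624 + (-11)**3 - 1088*(-11) + 149*(-11)**2)/(-8 - 11) - 81)/52416 = sqrt((624 - 1331 + 11968 + 149*121)/(-19) - 81)*(1/52416) = sqrt(-(624 - 1331 + 11968 + 18029)/19 - 81)*(1/52416) = sqrt(-1/19*29290 - 81)*(1/52416) = sqrt(-29290/19 - 81)*(1/52416) = sqrt(-30829/19)*(1/52416) = (I*sqrt(585751)/19)*(1/52416) = I*sqrt(585751)/995904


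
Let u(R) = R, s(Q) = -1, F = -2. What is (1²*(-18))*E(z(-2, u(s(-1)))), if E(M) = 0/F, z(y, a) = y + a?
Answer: 0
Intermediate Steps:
z(y, a) = a + y
E(M) = 0 (E(M) = 0/(-2) = 0*(-½) = 0)
(1²*(-18))*E(z(-2, u(s(-1)))) = (1²*(-18))*0 = (1*(-18))*0 = -18*0 = 0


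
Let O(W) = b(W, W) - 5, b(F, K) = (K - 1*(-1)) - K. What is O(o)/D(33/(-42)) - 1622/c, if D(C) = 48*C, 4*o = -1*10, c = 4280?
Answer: -19273/70620 ≈ -0.27291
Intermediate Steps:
o = -5/2 (o = (-1*10)/4 = (¼)*(-10) = -5/2 ≈ -2.5000)
b(F, K) = 1 (b(F, K) = (K + 1) - K = (1 + K) - K = 1)
O(W) = -4 (O(W) = 1 - 5 = -4)
O(o)/D(33/(-42)) - 1622/c = -4/(48*(33/(-42))) - 1622/4280 = -4/(48*(33*(-1/42))) - 1622*1/4280 = -4/(48*(-11/14)) - 811/2140 = -4/(-264/7) - 811/2140 = -4*(-7/264) - 811/2140 = 7/66 - 811/2140 = -19273/70620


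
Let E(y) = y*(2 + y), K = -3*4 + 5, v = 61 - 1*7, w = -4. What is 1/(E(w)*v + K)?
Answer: 1/425 ≈ 0.0023529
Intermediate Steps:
v = 54 (v = 61 - 7 = 54)
K = -7 (K = -12 + 5 = -7)
1/(E(w)*v + K) = 1/(-4*(2 - 4)*54 - 7) = 1/(-4*(-2)*54 - 7) = 1/(8*54 - 7) = 1/(432 - 7) = 1/425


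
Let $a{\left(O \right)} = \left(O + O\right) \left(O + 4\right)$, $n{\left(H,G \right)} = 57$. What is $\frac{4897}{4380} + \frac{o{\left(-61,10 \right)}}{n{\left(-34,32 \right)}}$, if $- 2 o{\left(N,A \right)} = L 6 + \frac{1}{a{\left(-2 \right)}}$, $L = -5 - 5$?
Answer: $\frac{182579}{110960} \approx 1.6454$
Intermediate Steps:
$a{\left(O \right)} = 2 O \left(4 + O\right)$
$L = -10$
$o{\left(N,A \right)} = \frac{481}{16}$ ($o{\left(N,A \right)} = - \frac{\left(-10\right) 6 + \frac{1}{2 \left(-2\right) \left(4 - 2\right)}}{2} = - \frac{-60 + \frac{1}{2 \left(-2\right) 2}}{2} = - \frac{-60 + \frac{1}{-8}}{2} = - \frac{-60 - \frac{1}{8}}{2} = \left(- \frac{1}{2}\right) \left(- \frac{481}{8}\right) = \frac{481}{16}$)
$\frac{4897}{4380} + \frac{o{\left(-61,10 \right)}}{n{\left(-34,32 \right)}} = \frac{4897}{4380} + \frac{481}{16 \cdot 57} = 4897 \cdot \frac{1}{4380} + \frac{481}{16} \cdot \frac{1}{57} = \frac{4897}{4380} + \frac{481}{912} = \frac{182579}{110960}$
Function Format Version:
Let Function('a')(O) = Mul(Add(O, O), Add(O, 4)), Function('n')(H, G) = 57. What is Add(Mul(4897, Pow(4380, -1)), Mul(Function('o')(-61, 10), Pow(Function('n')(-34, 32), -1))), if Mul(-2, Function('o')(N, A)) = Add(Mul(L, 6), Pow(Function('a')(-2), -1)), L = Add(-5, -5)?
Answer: Rational(182579, 110960) ≈ 1.6454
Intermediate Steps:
Function('a')(O) = Mul(2, O, Add(4, O)) (Function('a')(O) = Mul(Mul(2, O), Add(4, O)) = Mul(2, O, Add(4, O)))
L = -10
Function('o')(N, A) = Rational(481, 16) (Function('o')(N, A) = Mul(Rational(-1, 2), Add(Mul(-10, 6), Pow(Mul(2, -2, Add(4, -2)), -1))) = Mul(Rational(-1, 2), Add(-60, Pow(Mul(2, -2, 2), -1))) = Mul(Rational(-1, 2), Add(-60, Pow(-8, -1))) = Mul(Rational(-1, 2), Add(-60, Rational(-1, 8))) = Mul(Rational(-1, 2), Rational(-481, 8)) = Rational(481, 16))
Add(Mul(4897, Pow(4380, -1)), Mul(Function('o')(-61, 10), Pow(Function('n')(-34, 32), -1))) = Add(Mul(4897, Pow(4380, -1)), Mul(Rational(481, 16), Pow(57, -1))) = Add(Mul(4897, Rational(1, 4380)), Mul(Rational(481, 16), Rational(1, 57))) = Add(Rational(4897, 4380), Rational(481, 912)) = Rational(182579, 110960)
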